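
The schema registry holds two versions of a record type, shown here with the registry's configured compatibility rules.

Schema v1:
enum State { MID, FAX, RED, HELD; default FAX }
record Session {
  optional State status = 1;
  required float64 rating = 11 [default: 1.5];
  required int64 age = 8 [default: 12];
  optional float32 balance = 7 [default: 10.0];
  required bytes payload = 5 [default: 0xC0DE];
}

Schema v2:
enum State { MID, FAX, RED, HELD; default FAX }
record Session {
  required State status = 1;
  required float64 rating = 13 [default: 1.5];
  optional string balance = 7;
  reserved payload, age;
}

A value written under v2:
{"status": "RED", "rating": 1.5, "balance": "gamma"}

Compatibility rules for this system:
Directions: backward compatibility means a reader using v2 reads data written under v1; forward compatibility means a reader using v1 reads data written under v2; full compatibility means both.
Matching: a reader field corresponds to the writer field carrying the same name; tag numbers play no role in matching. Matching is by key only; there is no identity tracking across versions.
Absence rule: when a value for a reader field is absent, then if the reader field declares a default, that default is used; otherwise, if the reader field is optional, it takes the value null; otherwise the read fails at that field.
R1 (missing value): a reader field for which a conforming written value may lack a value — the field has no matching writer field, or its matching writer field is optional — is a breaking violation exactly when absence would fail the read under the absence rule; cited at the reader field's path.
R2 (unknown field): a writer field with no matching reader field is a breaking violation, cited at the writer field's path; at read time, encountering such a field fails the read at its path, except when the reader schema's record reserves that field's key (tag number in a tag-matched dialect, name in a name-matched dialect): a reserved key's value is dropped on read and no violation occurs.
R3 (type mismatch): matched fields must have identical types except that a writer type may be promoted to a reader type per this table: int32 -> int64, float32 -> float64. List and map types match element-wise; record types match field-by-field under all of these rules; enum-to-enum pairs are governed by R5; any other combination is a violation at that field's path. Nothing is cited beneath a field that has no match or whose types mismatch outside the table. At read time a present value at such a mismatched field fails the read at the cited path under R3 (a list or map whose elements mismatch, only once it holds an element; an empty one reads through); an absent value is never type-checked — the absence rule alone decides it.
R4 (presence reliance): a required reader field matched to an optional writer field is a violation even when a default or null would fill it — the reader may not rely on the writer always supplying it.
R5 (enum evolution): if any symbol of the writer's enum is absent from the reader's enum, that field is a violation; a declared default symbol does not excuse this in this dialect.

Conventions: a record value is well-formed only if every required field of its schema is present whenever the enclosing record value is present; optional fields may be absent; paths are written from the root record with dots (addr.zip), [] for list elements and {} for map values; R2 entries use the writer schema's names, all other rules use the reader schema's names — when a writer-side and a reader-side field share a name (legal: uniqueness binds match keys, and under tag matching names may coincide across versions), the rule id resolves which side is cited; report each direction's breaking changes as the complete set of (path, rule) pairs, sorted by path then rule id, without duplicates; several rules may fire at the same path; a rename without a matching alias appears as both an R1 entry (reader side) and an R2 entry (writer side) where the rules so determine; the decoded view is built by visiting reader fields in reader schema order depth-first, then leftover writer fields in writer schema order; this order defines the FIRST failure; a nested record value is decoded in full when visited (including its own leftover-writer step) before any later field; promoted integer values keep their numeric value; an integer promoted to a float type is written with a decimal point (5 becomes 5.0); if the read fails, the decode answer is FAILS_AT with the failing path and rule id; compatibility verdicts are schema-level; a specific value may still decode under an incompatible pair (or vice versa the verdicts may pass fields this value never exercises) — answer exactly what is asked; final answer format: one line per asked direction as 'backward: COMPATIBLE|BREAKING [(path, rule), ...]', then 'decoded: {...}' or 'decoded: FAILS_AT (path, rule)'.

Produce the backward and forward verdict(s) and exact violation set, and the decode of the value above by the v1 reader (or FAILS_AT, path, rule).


backward: BREAKING [(balance, R3), (status, R1), (status, R4)]; forward: BREAKING [(balance, R3)]; decoded: FAILS_AT (balance, R3)

arrows below run writer -> reader for Session
backward for Session (reader v2, writer v1):
  status: paired with writer status (State -> State; writer optional)
  rating: paired with writer rating (float64 -> float64; writer required)
  balance: paired with writer balance (float32 -> string; writer optional)
  writer field age has no reader counterpart
  writer field payload has no reader counterpart
  violation R3 at balance
  violation R1 at status
  violation R4 at status
  => backward verdict for Session: BREAKING, 3 violation(s)
forward for Session (reader v1, writer v2):
  status: paired with writer status (State -> State; writer required)
  rating: paired with writer rating (float64 -> float64; writer required)
  age has no writer counterpart
  balance: paired with writer balance (string -> float32; writer optional)
  payload has no writer counterpart
  violation R3 at balance
  => forward verdict for Session: BREAKING, 1 violation(s)
migrating the Session value to v1:
  status := "RED"
  rating := 1.5
  age := 12 (missing; default applied)
  read fails at balance under R3
  => FAILS_AT (balance, R3)


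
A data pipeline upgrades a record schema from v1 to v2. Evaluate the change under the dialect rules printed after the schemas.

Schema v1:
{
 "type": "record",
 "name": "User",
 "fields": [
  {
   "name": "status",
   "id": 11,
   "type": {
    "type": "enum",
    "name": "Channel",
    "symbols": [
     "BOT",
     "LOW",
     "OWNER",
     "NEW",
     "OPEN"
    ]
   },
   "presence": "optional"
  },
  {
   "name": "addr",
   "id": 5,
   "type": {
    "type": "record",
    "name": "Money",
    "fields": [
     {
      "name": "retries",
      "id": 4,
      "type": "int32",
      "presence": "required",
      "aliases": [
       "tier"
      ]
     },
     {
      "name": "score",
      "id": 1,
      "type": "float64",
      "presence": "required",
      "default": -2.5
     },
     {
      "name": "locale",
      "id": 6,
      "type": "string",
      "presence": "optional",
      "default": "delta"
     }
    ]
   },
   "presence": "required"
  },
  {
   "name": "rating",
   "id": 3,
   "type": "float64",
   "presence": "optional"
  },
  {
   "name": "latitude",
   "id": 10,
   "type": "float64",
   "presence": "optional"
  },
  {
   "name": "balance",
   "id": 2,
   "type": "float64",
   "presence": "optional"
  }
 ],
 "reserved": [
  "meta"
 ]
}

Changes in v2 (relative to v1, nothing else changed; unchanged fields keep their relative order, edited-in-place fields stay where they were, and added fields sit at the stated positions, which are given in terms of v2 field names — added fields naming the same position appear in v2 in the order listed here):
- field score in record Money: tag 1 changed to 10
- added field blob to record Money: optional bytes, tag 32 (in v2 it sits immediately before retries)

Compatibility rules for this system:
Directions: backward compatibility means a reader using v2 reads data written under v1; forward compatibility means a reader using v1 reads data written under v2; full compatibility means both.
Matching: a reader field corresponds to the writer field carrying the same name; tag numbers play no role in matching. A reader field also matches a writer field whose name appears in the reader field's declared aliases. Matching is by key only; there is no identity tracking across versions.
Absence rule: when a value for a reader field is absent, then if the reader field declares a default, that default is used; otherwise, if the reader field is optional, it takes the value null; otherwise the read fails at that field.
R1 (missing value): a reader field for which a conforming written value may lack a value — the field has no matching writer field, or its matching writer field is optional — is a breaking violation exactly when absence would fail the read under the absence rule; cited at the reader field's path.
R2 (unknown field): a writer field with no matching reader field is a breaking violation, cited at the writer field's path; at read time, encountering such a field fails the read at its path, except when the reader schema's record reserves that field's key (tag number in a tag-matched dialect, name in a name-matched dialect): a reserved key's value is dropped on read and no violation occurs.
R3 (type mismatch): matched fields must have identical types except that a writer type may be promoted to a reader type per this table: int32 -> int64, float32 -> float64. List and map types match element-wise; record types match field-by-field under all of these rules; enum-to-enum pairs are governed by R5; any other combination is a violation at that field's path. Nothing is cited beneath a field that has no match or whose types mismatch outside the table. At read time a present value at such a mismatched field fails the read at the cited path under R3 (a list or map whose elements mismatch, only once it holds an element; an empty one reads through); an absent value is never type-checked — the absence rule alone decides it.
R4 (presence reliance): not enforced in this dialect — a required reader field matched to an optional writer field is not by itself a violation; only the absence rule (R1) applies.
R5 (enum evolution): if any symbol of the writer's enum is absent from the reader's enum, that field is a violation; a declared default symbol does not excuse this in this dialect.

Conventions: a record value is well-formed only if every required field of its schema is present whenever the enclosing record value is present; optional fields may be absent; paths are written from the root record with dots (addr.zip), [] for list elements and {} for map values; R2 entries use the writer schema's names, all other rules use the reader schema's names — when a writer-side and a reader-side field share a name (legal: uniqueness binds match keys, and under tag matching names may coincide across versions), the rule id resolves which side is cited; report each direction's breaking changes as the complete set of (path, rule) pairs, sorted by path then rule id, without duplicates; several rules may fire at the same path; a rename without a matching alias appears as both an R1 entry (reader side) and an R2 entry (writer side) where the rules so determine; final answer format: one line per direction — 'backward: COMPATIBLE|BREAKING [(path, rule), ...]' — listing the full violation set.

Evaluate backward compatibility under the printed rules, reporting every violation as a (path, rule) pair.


the writer's type comes first in each User pair
checking backward for User: reader v2 against writer v1:
  writer optional, Channel -> Channel: reader status maps from writer status
  writer required, Money -> Money: reader addr maps from writer addr
  writer optional, float64 -> float64: reader rating maps from writer rating
  writer optional, float64 -> float64: reader latitude maps from writer latitude
  writer optional, float64 -> float64: reader balance maps from writer balance
  no writer field matches reader addr.blob
  writer required, int32 -> int32: reader addr.retries maps from writer addr.retries
  writer required, float64 -> float64: reader addr.score maps from writer addr.score
  writer optional, string -> string: reader addr.locale maps from writer addr.locale
  nothing fires on User: backward is COMPATIBLE
checking off the User differences that do not matter here:
  field score in record Money: tag 1 changed to 10 -> no rule fires on it in User's dialect; the asked verdict holds
  added field blob to record Money: optional bytes, tag 32 (in v2 it sits immediately before retries) -> affects forward compatibility only, which is not asked

backward: COMPATIBLE []


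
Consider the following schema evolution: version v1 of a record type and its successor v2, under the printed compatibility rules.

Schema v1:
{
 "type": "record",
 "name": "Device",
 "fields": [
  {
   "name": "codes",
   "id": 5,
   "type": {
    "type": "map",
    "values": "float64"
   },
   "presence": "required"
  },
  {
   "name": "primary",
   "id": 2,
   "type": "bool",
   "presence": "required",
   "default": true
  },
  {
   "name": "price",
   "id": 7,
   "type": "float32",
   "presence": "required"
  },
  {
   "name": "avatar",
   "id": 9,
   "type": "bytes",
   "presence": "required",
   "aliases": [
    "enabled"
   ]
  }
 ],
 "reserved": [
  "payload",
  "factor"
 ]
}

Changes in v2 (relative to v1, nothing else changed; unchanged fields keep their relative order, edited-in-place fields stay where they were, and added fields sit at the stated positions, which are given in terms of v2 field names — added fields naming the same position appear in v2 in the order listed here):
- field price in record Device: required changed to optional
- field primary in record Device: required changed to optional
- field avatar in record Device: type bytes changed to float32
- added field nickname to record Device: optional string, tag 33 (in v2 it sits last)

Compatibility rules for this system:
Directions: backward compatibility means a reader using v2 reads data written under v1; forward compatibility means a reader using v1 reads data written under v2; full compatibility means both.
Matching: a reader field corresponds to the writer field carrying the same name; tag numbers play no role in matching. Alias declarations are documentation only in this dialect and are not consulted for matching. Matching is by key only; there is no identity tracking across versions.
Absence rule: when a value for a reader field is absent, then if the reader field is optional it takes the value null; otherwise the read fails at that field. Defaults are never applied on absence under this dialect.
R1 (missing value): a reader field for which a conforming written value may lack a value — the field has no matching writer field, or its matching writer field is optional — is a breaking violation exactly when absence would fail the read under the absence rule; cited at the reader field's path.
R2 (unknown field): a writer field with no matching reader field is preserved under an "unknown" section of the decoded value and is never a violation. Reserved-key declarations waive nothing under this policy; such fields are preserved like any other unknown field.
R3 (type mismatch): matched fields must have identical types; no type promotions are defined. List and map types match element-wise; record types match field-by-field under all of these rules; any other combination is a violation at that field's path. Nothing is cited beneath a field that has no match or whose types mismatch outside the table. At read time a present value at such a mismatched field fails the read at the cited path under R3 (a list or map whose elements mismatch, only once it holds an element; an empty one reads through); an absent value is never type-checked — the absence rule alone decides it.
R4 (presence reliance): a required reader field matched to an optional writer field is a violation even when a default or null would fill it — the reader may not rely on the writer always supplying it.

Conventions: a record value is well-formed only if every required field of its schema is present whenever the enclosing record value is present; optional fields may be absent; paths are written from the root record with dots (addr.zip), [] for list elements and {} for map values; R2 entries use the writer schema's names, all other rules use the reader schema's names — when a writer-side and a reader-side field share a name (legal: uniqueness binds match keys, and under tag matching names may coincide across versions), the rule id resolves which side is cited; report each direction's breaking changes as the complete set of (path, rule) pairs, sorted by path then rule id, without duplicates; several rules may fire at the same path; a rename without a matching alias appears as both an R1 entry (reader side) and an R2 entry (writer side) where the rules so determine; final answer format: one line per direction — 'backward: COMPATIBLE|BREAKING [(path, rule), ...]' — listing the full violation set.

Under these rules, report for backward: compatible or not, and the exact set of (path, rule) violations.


backward: BREAKING [(avatar, R3)]

in Device below, arrows point writer -> reader
backward analysis of Device with v2 as reader and v1 as writer:
  codes: paired with writer codes (map<string, float64> -> map<string, float64>; writer required)
  primary: paired with writer primary (bool -> bool; writer required)
  price: paired with writer price (float32 -> float32; writer required)
  avatar: paired with writer avatar (bytes -> float32; writer required)
  no writer field matches reader nickname
  R3 fires at avatar
  => backward: BREAKING (1)
ruling out the remaining Device differences:
  field price in record Device: required changed to optional -> fires only in the forward direction of Device, which is not asked here
  field primary in record Device: required changed to optional -> fires only in the forward direction of Device, which is not asked here
  added field nickname to record Device: optional string, tag 33 (in v2 it sits last) -> no rule fires on it in Device's dialect; the asked verdict holds


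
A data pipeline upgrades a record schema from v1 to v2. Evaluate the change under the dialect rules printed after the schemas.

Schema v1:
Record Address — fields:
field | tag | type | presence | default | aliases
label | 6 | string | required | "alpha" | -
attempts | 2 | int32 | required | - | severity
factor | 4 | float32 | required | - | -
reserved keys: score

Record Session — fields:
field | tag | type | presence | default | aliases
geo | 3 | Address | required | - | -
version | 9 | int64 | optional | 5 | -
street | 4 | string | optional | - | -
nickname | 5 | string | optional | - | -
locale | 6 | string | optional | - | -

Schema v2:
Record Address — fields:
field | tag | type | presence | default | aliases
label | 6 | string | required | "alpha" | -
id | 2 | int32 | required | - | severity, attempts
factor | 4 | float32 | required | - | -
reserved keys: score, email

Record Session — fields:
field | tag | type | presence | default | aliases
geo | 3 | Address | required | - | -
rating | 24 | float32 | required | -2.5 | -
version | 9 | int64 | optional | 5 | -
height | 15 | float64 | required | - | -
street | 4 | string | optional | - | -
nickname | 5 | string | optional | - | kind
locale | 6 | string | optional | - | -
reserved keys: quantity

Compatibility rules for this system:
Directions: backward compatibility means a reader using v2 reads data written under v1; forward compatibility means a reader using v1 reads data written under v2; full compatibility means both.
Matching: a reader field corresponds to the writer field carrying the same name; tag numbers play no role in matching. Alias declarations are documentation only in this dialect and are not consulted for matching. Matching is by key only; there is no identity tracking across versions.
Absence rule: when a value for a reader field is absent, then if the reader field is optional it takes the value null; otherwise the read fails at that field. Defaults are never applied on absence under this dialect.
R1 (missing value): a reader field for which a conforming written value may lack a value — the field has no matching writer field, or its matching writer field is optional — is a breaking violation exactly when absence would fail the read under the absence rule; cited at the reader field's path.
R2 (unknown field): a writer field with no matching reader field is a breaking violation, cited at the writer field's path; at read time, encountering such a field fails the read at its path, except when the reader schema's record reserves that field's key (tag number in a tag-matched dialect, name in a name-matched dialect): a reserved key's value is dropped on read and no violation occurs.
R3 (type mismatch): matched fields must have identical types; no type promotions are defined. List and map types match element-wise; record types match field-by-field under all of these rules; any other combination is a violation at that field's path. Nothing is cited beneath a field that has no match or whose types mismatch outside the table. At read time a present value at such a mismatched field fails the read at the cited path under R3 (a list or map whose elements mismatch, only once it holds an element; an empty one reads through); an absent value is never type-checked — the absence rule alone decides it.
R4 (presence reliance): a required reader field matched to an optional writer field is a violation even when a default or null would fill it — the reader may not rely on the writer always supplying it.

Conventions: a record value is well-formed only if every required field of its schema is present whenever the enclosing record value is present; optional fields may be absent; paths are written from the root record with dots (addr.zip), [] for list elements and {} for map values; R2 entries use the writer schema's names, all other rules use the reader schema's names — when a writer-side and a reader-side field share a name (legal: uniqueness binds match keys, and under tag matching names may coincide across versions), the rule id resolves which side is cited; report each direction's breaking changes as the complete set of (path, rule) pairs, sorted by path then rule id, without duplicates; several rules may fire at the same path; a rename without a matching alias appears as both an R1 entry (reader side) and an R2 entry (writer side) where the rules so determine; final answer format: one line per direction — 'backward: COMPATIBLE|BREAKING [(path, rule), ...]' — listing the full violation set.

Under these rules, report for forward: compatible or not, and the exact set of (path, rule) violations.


forward: BREAKING [(geo.attempts, R1), (geo.id, R2), (height, R2), (rating, R2)]

arrows below run writer -> reader for Session
forward analysis of Session with v1 as reader and v2 as writer:
  geo: paired with writer geo (Address -> Address; writer required)
  version: paired with writer version (int64 -> int64; writer optional)
  street: paired with writer street (string -> string; writer optional)
  nickname: paired with writer nickname (string -> string; writer optional)
  locale: paired with writer locale (string -> string; writer optional)
  writer field rating has no reader counterpart
  writer field height has no reader counterpart
  geo.label: paired with writer geo.label (string -> string; writer required)
  geo.attempts: no writer-side match
  geo.factor: paired with writer geo.factor (float32 -> float32; writer required)
  writer field geo.id has no reader counterpart
  rule R1 violated at geo.attempts
  rule R2 violated at geo.id
  rule R2 violated at height
  rule R2 violated at rating
  => forward: BREAKING (4)


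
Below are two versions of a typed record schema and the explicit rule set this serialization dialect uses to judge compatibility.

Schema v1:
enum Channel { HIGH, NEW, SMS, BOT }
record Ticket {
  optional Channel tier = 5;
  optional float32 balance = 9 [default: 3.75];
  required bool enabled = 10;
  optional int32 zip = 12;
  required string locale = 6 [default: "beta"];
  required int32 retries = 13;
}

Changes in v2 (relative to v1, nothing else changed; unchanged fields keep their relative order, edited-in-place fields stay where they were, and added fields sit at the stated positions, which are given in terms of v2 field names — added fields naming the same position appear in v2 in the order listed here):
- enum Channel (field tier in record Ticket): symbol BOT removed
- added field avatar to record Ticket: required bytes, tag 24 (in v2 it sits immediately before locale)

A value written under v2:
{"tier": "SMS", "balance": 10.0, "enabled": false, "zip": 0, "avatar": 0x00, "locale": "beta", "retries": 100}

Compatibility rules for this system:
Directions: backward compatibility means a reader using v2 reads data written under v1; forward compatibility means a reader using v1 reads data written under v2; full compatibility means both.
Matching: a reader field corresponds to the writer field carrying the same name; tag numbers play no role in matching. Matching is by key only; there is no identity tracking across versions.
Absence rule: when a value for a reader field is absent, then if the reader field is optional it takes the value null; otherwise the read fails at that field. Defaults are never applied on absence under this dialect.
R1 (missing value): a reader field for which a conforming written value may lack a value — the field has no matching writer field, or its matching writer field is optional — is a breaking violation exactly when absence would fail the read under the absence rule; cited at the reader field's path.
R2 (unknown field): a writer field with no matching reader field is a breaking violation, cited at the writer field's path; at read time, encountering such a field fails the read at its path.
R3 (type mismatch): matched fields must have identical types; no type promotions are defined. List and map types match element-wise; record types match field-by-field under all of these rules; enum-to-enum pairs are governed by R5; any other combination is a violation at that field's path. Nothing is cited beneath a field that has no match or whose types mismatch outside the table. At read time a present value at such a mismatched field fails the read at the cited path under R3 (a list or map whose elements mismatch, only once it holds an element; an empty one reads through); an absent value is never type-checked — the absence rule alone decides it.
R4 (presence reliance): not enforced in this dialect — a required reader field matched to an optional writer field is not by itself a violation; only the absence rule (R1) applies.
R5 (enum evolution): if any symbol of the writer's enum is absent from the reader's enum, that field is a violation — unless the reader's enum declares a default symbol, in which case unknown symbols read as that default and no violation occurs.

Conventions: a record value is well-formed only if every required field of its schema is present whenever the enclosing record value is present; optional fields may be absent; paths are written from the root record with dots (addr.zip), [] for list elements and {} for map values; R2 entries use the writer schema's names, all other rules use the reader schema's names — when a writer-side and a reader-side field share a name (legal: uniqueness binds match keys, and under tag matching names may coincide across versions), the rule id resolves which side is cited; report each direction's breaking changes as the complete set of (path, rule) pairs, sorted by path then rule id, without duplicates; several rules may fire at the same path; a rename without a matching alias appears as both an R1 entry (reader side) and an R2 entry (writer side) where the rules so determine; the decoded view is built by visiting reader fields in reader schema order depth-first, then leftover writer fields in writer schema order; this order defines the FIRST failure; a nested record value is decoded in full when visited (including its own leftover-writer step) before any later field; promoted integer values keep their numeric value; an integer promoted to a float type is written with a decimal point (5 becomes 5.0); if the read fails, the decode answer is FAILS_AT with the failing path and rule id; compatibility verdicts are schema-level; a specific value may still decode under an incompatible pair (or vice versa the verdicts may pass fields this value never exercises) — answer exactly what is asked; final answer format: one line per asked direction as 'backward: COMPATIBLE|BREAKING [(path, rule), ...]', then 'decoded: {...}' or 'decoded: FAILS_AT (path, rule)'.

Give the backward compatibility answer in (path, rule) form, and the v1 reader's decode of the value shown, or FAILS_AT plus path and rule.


the writer's type comes first in each Ticket pair
checking backward for Ticket: reader v2 against writer v1:
  tier <- tier (Channel -> Channel, writer optional)
  balance <- balance (float32 -> float32, writer optional)
  enabled <- enabled (bool -> bool, writer required)
  zip <- zip (int32 -> int32, writer optional)
  avatar has no writer counterpart
  locale <- locale (string -> string, writer required)
  retries <- retries (int32 -> int32, writer required)
  violation R1 at avatar
  violation R5 at tier
  => backward verdict for Ticket: BREAKING, 2 violation(s)
decoding the Ticket value with the v1 reader:
  tier := "SMS"
  balance := 10.0
  enabled := false
  zip := 0
  locale := "beta"
  retries := 100
  read fails at avatar under R2 (unknown field)
  => FAILS_AT (avatar, R2)

backward: BREAKING [(avatar, R1), (tier, R5)]; decoded: FAILS_AT (avatar, R2)


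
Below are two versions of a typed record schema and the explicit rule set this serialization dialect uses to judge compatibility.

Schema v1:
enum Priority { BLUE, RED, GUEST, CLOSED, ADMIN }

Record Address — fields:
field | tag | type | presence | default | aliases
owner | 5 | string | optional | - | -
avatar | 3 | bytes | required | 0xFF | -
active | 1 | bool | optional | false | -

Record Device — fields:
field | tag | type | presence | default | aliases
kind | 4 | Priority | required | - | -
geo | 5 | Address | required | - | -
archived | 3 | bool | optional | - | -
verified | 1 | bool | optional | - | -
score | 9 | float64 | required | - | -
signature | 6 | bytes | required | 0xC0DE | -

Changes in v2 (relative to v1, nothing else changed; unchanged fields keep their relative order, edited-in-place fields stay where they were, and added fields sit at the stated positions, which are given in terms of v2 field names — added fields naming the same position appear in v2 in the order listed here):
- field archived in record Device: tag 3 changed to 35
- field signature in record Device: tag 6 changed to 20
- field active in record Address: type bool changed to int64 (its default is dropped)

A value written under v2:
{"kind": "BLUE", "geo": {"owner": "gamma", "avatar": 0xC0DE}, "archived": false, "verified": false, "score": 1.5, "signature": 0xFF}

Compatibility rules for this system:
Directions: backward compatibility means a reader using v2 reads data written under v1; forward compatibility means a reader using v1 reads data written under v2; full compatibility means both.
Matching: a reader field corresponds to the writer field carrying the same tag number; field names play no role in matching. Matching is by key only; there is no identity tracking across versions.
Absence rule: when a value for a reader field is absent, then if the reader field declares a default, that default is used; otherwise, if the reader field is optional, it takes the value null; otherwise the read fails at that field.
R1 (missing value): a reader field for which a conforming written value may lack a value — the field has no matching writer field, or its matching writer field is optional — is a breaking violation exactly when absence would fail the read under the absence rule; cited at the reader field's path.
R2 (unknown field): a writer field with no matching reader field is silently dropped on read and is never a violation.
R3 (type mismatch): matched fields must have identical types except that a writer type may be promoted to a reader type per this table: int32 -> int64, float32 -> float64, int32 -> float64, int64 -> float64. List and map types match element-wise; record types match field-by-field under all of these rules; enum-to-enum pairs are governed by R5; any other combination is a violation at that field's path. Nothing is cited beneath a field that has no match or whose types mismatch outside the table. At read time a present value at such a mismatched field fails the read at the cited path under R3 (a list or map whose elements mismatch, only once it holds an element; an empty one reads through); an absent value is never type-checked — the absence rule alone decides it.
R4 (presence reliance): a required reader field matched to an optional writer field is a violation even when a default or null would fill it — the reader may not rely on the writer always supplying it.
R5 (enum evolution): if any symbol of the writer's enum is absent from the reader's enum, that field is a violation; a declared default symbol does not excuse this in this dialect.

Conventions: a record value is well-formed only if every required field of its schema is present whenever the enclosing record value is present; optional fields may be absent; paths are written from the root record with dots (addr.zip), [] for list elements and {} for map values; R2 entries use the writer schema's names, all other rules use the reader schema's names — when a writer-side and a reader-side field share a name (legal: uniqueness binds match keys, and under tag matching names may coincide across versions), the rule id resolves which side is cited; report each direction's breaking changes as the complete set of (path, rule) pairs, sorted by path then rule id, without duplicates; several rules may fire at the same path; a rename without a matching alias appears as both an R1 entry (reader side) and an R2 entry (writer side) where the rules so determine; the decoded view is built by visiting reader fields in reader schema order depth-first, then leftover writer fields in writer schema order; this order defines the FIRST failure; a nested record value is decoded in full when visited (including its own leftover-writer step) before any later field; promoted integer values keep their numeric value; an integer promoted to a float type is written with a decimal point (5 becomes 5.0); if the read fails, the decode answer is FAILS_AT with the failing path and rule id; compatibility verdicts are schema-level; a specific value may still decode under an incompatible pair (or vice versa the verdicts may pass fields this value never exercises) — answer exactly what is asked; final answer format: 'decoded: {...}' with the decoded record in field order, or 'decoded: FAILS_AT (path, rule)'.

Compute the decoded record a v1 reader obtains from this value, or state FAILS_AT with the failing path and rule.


in Device below, arrows point writer -> reader
decode walk for Device under reader schema v1:
  kind := "BLUE"
  geo.owner := "gamma"
  geo.avatar := 0xC0DE
  geo.active := false (no value, default fills)
  archived := null (not supplied -> null)
  verified := false
  score := 1.5
  signature := 0xC0DE (no value, default fills)
  writer archived: unmatched, discarded
  writer signature: unmatched, discarded
  => decoded: {"kind": "BLUE", "geo": {"owner": "gamma", "avatar": 0xC0DE, "active": false}, "archived": null, "verified": false, "score": 1.5, "signature": 0xC0DE}
diffs on Device not affecting the asked answer:
  field active in record Address: type bool changed to int64 (its default is dropped) -> affects the rule determinations only; this particular Device value decodes identically

decoded: {"kind": "BLUE", "geo": {"owner": "gamma", "avatar": 0xC0DE, "active": false}, "archived": null, "verified": false, "score": 1.5, "signature": 0xC0DE}


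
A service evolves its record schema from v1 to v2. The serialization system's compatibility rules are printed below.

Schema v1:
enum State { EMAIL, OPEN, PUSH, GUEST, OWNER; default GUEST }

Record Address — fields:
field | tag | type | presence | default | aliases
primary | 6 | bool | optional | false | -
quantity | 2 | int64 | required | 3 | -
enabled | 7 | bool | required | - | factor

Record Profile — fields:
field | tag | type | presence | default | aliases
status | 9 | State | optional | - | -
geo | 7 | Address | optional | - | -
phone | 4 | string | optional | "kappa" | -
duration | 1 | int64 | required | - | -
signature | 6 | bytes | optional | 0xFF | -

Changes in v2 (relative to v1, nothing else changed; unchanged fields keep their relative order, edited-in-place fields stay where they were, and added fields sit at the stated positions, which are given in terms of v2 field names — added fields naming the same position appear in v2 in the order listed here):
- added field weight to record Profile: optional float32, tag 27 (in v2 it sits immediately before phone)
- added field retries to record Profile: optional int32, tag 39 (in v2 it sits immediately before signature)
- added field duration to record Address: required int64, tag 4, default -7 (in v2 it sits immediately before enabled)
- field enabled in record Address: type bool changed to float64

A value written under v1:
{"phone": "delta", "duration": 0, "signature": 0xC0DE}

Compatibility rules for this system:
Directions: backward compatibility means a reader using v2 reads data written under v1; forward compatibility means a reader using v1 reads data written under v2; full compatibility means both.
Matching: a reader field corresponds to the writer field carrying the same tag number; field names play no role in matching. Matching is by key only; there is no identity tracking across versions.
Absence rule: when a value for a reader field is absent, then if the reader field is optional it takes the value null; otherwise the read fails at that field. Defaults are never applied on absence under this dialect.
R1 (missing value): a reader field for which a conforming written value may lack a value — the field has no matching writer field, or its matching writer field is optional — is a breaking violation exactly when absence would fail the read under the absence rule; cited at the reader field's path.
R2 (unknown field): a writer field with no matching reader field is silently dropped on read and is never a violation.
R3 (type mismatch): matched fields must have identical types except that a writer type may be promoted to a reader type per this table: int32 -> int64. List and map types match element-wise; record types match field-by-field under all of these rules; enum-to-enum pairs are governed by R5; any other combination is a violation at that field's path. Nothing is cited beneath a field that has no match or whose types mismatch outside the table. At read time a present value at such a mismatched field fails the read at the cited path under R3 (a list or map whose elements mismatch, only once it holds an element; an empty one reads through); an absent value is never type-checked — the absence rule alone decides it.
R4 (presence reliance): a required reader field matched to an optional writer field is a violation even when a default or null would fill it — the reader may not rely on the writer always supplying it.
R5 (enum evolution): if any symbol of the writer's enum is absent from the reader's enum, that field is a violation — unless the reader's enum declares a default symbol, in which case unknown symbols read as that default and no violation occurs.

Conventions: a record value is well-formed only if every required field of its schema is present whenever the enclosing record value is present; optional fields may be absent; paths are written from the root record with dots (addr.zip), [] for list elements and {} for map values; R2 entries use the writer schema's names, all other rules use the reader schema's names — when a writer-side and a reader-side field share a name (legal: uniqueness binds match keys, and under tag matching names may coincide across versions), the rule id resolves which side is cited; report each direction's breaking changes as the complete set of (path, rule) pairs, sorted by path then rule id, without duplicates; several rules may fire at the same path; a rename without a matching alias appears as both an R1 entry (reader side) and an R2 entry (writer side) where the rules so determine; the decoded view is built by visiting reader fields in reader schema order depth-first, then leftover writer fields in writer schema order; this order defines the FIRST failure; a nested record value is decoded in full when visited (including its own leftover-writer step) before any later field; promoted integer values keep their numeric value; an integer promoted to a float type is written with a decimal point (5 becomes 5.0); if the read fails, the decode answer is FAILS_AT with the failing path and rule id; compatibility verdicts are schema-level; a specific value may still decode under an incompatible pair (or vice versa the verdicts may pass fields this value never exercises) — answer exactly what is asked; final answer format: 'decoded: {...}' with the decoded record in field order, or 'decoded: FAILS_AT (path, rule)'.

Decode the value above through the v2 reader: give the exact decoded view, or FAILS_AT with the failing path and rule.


in Profile below, arrows point writer -> reader
decode walk for Profile under reader schema v2:
  status := null (absent, optional -> null)
  geo := null (absent, optional -> null)
  weight := null (absent, optional -> null)
  phone := "delta"
  duration := 0
  retries := null (absent, optional -> null)
  signature := 0xC0DE
  => decoded: {"status": null, "geo": null, "weight": null, "phone": "delta", "duration": 0, "retries": null, "signature": 0xC0DE}
the rest of the Profile diff is inert for this question:
  added field duration to record Address: required int64, tag 4, default -7 (in v2 it sits immediately before enabled) -> a verdict-level change on Profile — the shown value reads the same
  field enabled in record Address: type bool changed to float64 -> a verdict-level change on Profile — the shown value reads the same

decoded: {"status": null, "geo": null, "weight": null, "phone": "delta", "duration": 0, "retries": null, "signature": 0xC0DE}
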